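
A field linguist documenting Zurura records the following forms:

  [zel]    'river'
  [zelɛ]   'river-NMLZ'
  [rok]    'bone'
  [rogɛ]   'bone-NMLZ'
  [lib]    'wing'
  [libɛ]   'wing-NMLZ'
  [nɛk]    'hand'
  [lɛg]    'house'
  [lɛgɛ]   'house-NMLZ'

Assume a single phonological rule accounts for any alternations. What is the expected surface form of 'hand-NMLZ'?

'bone' shows [k] ~ [g] at the end of the stem ([rok] vs [rogɛ]).
The stem 'house' ([lɛg], [lɛgɛ]) shows [g] unchanged in both environments, so [g] cannot be basic with [k] derived in isolation.
The alternation reflects intervocalic voicing: voiceless stops become voiced between vowels. /k/ is underlying.
The one attested form of 'hand', [nɛk], shows underlying /nɛk/. Applying the same rule between vowels gives [nɛgɛ].

[nɛgɛ]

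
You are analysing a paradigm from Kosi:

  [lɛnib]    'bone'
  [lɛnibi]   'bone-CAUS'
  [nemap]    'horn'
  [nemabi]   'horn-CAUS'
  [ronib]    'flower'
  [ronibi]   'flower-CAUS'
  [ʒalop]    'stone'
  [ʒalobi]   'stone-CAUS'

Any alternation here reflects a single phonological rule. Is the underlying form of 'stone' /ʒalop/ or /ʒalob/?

In [ʒalop] and [ʒalobi] the final segment of 'stone' alternates: [p] ~ [b].
The stem 'bone' ([lɛnib], [lɛnibi]) shows [b] unchanged in both environments, so [b] cannot be basic with [p] derived in isolation.
Therefore /p/ is basic and [b] is derived by intervocalic voicing (voiceless stops become voiced between vowels).

/ʒalop/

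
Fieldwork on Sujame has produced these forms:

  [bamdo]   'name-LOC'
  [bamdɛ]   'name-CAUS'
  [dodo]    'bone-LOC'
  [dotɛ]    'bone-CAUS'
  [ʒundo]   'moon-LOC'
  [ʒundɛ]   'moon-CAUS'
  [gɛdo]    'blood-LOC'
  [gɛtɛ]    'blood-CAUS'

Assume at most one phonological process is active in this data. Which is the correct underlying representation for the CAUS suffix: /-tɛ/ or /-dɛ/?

The CAUS morpheme has two allomorphs, [-dɛ] and [-tɛ].
The LOC suffix, which begins with [d], is invariant after every stem; so [d] is not altered by any rule here.
So the underlying form is /-tɛ/, and voiceless stops become voiced after a nasal.

/-tɛ/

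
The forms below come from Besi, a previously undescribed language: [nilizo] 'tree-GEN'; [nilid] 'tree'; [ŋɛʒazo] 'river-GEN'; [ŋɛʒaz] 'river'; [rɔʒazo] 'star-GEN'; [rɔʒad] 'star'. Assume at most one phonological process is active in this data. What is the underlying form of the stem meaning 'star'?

/rɔʒad/

In [rɔʒazo] and [rɔʒad] the final segment of 'star' alternates: [z] ~ [d].
The stem 'river' ([ŋɛʒazo], [ŋɛʒaz]) shows [z] unchanged in both environments, so [z] cannot be basic with [d] derived in isolation.
The alternation reflects intervocalic spirantization: voiced stops become fricatives between vowels. /d/ is underlying.
Hence 'star' is /rɔʒad/ underlyingly.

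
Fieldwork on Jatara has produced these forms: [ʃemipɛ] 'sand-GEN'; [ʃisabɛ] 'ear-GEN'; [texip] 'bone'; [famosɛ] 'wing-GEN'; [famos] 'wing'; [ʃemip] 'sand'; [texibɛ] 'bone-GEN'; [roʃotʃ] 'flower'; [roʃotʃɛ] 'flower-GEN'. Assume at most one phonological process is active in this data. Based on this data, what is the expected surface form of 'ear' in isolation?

The stem for 'bone' ends in [b] in [texibɛ] but [p] in [texip].
But 'sand' keeps [p] in both environments ([ʃemipɛ], [ʃemip]), so there is no rule changing /p/ to [b] before the GEN suffix.
The underlying segment must be /b/; voiced obstruents become voiceless word-finally, yielding [p] there.
From [ʃisabɛ] the stem 'ear' is /ʃisab/; word-finally this yields [ʃisap].

[ʃisap]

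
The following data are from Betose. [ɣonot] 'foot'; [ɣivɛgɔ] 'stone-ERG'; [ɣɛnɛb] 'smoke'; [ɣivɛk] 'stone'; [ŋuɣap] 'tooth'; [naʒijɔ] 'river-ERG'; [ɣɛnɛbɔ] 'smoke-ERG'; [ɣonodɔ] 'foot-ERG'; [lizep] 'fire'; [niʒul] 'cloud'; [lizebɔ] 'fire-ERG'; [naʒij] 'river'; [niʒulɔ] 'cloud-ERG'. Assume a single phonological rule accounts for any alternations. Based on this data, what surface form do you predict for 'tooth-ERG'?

In [lizep] and [lizebɔ] the final segment of 'fire' alternates: [p] ~ [b].
Compare 'smoke', with invariant [b] in [ɣɛnɛb] and [ɣɛnɛbɔ]: an analysis with underlying /b/ and a rule producing [p] in isolation would wrongly predict alternation here too.
The alternation reflects intervocalic voicing: voiceless stops become voiced between vowels. /p/ is underlying.
The one attested form of 'tooth', [ŋuɣap], shows underlying /ŋuɣap/. Applying the same rule between vowels gives [ŋuɣabɔ].

[ŋuɣabɔ]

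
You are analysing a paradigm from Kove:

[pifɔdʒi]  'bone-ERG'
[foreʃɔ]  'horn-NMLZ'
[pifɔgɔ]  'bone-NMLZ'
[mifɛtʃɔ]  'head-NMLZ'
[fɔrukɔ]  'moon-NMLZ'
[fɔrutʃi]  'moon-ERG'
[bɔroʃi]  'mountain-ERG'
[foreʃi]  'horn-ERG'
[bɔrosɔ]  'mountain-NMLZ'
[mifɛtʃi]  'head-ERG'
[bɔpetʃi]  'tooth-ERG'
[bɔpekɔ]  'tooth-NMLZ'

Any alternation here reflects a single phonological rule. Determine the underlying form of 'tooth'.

/bɔpek/

The stem for 'tooth' ends in [tʃ] in [bɔpetʃi] but [k] in [bɔpekɔ].
Compare 'head', with invariant [tʃ] in [mifɛtʃi] and [mifɛtʃɔ]: an analysis with underlying /tʃ/ and a rule producing [k] before the NMLZ suffix would wrongly predict alternation here too.
So /k/ is underlying, and a rule of palatalization before a front vowel — /k/, /g/ and /s/ become palato-alveolar [tʃ], [dʒ] and [ʃ] before a front vowel — gives [tʃ].
So 'tooth' = /bɔpek/.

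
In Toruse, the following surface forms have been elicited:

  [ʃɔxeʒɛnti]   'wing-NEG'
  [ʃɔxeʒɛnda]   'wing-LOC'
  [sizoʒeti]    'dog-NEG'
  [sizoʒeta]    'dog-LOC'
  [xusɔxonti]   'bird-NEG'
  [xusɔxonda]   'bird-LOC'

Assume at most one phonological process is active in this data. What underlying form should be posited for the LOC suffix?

/-da/

The LOC suffix surfaces as [-da] and [-ta], depending on the final segment of the stem.
The NEG suffix, which begins with [t], is invariant after every stem; so [t] is not altered by any rule here.
So the underlying form is /-da/, and voiced stops become voiceless after a vowel.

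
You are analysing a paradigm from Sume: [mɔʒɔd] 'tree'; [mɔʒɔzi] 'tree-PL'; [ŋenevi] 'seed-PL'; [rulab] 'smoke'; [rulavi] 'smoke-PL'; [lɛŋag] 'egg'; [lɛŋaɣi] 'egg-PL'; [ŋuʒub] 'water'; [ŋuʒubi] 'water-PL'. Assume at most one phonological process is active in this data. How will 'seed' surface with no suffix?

[ŋeneb]

The stem for 'smoke' ends in [b] in [rulab] but [v] in [rulavi].
If /b/ were underlying and a rule turned it into [v] before the PL suffix, 'water' would also alternate; but it has [b] in both [ŋuʒub] and [ŋuʒubi].
The underlying segment must be /v/; voiced fricatives become stops word-finally, yielding [b] there.
The one attested form of 'seed', [ŋenevi], shows underlying /ŋenev/. Applying the same rule word-finally gives [ŋeneb].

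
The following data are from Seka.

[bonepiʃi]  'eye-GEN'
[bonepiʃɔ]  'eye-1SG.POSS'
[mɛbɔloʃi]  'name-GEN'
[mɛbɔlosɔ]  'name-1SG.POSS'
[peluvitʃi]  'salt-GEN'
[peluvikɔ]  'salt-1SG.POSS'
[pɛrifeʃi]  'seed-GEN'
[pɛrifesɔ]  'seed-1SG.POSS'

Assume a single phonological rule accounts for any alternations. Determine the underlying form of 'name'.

'name' shows [ʃ] ~ [s] at the end of the stem ([mɛbɔloʃi] vs [mɛbɔlosɔ]).
But 'eye' keeps [ʃ] in both environments ([bonepiʃi], [bonepiʃɔ]), so there is no rule changing /ʃ/ to [s] before the 1SG.POSS suffix.
The underlying segment must be /s/; /k/ and /s/ become palato-alveolar [tʃ] and [ʃ] before a front vowel, yielding [ʃ] there.
The underlying form of 'name' is therefore /mɛbɔlos/.

/mɛbɔlos/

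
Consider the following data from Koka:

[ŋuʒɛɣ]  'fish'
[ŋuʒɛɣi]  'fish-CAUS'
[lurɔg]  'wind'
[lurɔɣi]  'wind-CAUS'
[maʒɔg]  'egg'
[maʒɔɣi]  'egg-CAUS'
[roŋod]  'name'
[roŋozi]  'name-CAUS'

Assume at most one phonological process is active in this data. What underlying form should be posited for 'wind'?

The stem for 'wind' ends in [g] in [lurɔg] but [ɣ] in [lurɔɣi].
If /ɣ/ were underlying and a rule turned it into [g] in isolation, 'fish' would also alternate; but it has [ɣ] in both [ŋuʒɛɣ] and [ŋuʒɛɣi].
The alternation reflects intervocalic spirantization: voiced stops become fricatives between vowels. /g/ is underlying.
So 'wind' = /lurɔg/.

/lurɔg/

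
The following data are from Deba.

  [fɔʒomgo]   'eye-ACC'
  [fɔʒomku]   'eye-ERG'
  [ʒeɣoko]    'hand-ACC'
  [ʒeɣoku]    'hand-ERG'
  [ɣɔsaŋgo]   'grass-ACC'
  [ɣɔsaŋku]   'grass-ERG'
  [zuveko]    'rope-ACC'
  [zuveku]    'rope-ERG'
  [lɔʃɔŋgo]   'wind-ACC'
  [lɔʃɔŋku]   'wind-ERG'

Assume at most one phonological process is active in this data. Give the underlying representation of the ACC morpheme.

/-go/

The ACC morpheme has two allomorphs, [-go] and [-ko].
By contrast the ERG suffix keeps its initial [k] throughout — that segment must be underlying.
So the underlying form is /-go/, and voiced stops become voiceless after a vowel.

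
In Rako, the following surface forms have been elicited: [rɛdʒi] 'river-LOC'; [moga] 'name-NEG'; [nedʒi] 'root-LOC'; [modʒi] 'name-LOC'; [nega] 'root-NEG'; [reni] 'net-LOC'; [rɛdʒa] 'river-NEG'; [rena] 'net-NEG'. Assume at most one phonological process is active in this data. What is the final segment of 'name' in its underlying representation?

'name' shows [dʒ] ~ [g] at the end of the stem ([modʒi] vs [moga]).
But 'river' keeps [dʒ] in both environments ([rɛdʒi], [rɛdʒa]), so there is no rule changing /dʒ/ to [g] before the NEG suffix.
Therefore /g/ is basic and [dʒ] is derived by palatalization before a front vowel (/g/ becomes palato-alveolar [dʒ] before a front vowel).

/g/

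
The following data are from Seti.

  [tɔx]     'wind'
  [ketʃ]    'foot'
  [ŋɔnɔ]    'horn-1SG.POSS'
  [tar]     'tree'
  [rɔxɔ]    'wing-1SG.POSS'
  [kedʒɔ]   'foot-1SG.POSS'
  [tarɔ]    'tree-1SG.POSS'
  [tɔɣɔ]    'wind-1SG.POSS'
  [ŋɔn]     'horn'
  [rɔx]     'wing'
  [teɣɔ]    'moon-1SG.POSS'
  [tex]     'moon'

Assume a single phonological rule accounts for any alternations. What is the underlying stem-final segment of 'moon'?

/ɣ/

'moon' shows [x] ~ [ɣ] at the end of the stem ([tex] vs [teɣɔ]).
But 'wing' keeps [x] in both environments ([rɔx], [rɔxɔ]), so there is no rule changing /x/ to [ɣ] before the 1SG.POSS suffix.
The underlying segment must be /ɣ/; voiced obstruents become voiceless word-finally, yielding [x] there.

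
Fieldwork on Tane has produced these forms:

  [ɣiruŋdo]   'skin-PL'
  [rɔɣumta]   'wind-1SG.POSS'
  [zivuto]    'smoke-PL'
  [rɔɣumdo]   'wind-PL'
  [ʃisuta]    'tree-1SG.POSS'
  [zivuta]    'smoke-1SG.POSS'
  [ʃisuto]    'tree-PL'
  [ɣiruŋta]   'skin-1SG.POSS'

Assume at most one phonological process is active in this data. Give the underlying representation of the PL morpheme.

The PL suffix surfaces as [-do] and [-to], depending on the final segment of the stem.
The 1SG.POSS suffix, which begins with [t], is invariant after every stem; so [t] is not altered by any rule here.
The PL suffix is therefore /-do/ underlyingly, with post-vocalic devoicing: voiced stops become voiceless after a vowel.

/-do/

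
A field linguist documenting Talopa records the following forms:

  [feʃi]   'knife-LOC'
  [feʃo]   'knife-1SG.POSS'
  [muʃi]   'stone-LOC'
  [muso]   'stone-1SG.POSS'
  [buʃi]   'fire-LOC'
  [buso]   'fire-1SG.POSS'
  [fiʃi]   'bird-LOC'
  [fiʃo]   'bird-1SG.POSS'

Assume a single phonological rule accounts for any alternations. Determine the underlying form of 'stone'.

/mus/

The stem for 'stone' ends in [ʃ] in [muʃi] but [s] in [muso].
If /ʃ/ were underlying and a rule turned it into [s] before the 1SG.POSS suffix, 'bird' would also alternate; but it has [ʃ] in both [fiʃi] and [fiʃo].
The alternation reflects palatalization before a front vowel: /s/ becomes palato-alveolar [ʃ] before a front vowel. /s/ is underlying.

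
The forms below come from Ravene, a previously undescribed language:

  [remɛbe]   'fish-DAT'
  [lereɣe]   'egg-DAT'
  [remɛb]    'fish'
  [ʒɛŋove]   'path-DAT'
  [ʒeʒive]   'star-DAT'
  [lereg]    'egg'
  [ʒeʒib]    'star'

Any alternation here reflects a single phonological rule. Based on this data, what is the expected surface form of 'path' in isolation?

[ʒɛŋob]

'star' shows [b] ~ [v] at the end of the stem ([ʒeʒib] vs [ʒeʒive]).
But 'fish' keeps [b] in both environments ([remɛb], [remɛbe]), so there is no rule changing /b/ to [v] before the DAT suffix.
So /v/ is underlying, and a rule of word-final hardening — voiced fricatives become stops word-finally — gives [b].
The one attested form of 'path', [ʒɛŋove], shows underlying /ʒɛŋov/. Applying the same rule word-finally gives [ʒɛŋob].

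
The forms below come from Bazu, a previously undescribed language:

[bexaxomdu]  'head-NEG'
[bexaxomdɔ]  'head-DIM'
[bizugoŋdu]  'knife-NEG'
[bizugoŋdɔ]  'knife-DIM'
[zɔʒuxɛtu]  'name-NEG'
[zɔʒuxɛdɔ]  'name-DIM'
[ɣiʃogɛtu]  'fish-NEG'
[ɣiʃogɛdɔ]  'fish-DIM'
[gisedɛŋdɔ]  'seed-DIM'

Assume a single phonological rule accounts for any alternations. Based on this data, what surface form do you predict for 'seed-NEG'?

The NEG morpheme has two allomorphs, [-du] and [-tu].
By contrast the DIM suffix keeps its initial [d] throughout — that segment must be underlying.
The NEG suffix is therefore /-tu/ underlyingly, with post-nasal voicing: voiceless stops become voiced after a nasal.
After 'seed', which ends in a nasal, the suffix surfaces as [-du], giving [gisedɛŋdu].

[gisedɛŋdu]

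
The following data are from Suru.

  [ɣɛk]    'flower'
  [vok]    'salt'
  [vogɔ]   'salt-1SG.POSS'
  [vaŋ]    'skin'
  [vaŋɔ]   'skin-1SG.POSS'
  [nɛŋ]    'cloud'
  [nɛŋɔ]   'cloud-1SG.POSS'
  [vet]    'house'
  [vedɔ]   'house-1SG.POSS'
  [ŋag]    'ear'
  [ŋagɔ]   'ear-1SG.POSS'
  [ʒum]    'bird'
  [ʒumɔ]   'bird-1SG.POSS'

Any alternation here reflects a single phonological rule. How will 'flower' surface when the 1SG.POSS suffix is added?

[ɣɛgɔ]

The root 'salt' surfaces as [vok] and [vogɔ], with a stem-final [k] ~ [g] alternation.
Compare 'ear', with invariant [g] in [ŋag] and [ŋagɔ]: an analysis with underlying /g/ and a rule producing [k] in isolation would wrongly predict alternation here too.
So /k/ is underlying, and a rule of intervocalic voicing — voiceless stops become voiced between vowels — gives [g].
From [ɣɛk] the stem 'flower' is /ɣɛk/; between vowels this yields [ɣɛgɔ].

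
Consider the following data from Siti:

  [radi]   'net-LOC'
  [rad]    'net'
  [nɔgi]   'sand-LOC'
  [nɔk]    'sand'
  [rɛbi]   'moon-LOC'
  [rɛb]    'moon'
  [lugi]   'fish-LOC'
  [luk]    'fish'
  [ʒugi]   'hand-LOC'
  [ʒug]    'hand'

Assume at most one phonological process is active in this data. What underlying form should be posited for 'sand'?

/nɔk/

In [nɔgi] and [nɔk] the final segment of 'sand' alternates: [g] ~ [k].
Compare 'hand', with invariant [g] in [ʒugi] and [ʒug]: an analysis with underlying /g/ and a rule producing [k] in isolation would wrongly predict alternation here too.
The underlying segment must be /k/; voiceless stops become voiced between vowels, yielding [g] there.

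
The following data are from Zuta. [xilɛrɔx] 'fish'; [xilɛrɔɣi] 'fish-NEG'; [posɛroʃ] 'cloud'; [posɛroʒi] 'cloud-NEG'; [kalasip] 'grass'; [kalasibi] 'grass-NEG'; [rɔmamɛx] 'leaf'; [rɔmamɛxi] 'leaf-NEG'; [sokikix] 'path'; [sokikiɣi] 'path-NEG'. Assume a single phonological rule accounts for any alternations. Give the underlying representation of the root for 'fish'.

/xilɛrɔɣ/

The stem for 'fish' ends in [x] in [xilɛrɔx] but [ɣ] in [xilɛrɔɣi].
The stem 'leaf' ([rɔmamɛx], [rɔmamɛxi]) shows [x] unchanged in both environments, so [x] cannot be basic with [ɣ] derived before the NEG suffix.
So /ɣ/ is underlying, and a rule of word-final obstruent devoicing — voiced obstruents become voiceless word-finally — gives [x].
The underlying form of 'fish' is therefore /xilɛrɔɣ/.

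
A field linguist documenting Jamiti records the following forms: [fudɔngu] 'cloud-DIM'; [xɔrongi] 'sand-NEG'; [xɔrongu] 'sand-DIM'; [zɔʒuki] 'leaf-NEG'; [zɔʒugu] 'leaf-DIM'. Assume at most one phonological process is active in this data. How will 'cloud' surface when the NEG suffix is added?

[fudɔngi]

The NEG morpheme has two allomorphs, [-gi] and [-ki].
The DIM suffix, which begins with [g], is invariant after every stem; so [g] is not altered by any rule here.
So the underlying form is /-ki/, and voiceless stops become voiced after a nasal.
After 'cloud', which ends in a nasal, the suffix surfaces as [-gi], giving [fudɔngi].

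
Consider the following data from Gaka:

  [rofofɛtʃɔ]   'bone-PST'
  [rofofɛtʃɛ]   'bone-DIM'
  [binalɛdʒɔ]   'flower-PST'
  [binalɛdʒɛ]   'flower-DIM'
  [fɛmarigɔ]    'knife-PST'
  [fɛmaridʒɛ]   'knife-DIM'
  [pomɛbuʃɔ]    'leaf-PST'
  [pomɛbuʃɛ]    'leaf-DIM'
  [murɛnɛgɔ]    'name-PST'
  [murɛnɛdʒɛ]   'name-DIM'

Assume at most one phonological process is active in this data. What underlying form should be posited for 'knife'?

/fɛmarig/

In [fɛmarigɔ] and [fɛmaridʒɛ] the final segment of 'knife' alternates: [g] ~ [dʒ].
But 'flower' keeps [dʒ] in both environments ([binalɛdʒɔ], [binalɛdʒɛ]), so there is no rule changing /dʒ/ to [g] before the PST suffix.
Therefore /g/ is basic and [dʒ] is derived by palatalization before a front vowel (/g/ becomes palato-alveolar [dʒ] before a front vowel).
So 'knife' = /fɛmarig/.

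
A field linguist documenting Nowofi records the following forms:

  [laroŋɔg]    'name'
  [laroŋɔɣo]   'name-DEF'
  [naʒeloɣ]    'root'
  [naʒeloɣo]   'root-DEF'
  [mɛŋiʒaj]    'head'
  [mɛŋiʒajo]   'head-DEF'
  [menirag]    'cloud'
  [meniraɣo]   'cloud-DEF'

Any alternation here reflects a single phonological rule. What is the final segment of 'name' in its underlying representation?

/g/

The stem for 'name' ends in [g] in [laroŋɔg] but [ɣ] in [laroŋɔɣo].
But 'root' keeps [ɣ] in both environments ([naʒeloɣ], [naʒeloɣo]), so there is no rule changing /ɣ/ to [g] in isolation.
So /g/ is underlying, and a rule of intervocalic spirantization — voiced stops become fricatives between vowels — gives [ɣ].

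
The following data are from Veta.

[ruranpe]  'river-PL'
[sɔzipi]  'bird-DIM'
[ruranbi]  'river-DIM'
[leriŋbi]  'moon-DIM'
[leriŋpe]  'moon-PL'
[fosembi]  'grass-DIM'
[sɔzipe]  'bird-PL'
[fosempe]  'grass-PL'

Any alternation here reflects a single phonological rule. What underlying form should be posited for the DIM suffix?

/-bi/

The DIM suffix surfaces as [-bi] and [-pi], depending on the final segment of the stem.
The PL suffix, which begins with [p], is invariant after every stem; so [p] is not altered by any rule here.
So the underlying form is /-bi/, and voiced stops become voiceless after a vowel.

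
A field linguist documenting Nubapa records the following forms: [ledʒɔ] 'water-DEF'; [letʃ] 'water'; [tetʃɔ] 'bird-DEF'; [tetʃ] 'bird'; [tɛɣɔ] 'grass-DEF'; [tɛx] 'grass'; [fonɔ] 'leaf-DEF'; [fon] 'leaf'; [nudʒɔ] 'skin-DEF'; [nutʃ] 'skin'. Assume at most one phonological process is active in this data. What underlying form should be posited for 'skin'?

In [nudʒɔ] and [nutʃ] the final segment of 'skin' alternates: [dʒ] ~ [tʃ].
Compare 'bird', with invariant [tʃ] in [tetʃɔ] and [tetʃ]: an analysis with underlying /tʃ/ and a rule producing [dʒ] before the DEF suffix would wrongly predict alternation here too.
So /dʒ/ is underlying, and a rule of word-final obstruent devoicing — voiced obstruents become voiceless word-finally — gives [tʃ].

/nudʒ/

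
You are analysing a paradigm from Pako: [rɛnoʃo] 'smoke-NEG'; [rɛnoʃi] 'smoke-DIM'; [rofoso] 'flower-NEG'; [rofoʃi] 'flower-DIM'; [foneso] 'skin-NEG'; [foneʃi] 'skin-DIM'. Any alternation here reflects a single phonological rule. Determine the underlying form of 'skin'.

/fones/

The stem for 'skin' ends in [s] in [foneso] but [ʃ] in [foneʃi].
If /ʃ/ were underlying and a rule turned it into [s] before the NEG suffix, 'smoke' would also alternate; but it has [ʃ] in both [rɛnoʃo] and [rɛnoʃi].
Therefore /s/ is basic and [ʃ] is derived by palatalization before a front vowel (/s/ becomes palato-alveolar [ʃ] before a front vowel).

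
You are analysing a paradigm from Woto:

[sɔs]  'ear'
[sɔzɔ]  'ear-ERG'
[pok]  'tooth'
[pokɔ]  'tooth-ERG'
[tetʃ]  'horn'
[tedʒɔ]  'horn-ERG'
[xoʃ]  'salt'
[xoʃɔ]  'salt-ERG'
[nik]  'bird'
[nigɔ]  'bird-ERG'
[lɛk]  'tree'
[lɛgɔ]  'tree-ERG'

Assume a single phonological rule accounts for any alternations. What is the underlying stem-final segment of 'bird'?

The stem for 'bird' ends in [k] in [nik] but [g] in [nigɔ].
If /k/ were underlying and a rule turned it into [g] before the ERG suffix, 'tooth' would also alternate; but it has [k] in both [pok] and [pokɔ].
Therefore /g/ is basic and [k] is derived by word-final obstruent devoicing (voiced obstruents become voiceless word-finally).

/g/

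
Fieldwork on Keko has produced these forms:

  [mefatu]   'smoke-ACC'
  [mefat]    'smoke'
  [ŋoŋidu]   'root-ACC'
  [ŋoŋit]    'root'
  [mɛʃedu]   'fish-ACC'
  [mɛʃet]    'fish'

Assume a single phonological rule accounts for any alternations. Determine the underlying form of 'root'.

/ŋoŋid/

'root' shows [d] ~ [t] at the end of the stem ([ŋoŋidu] vs [ŋoŋit]).
The stem 'smoke' ([mefatu], [mefat]) shows [t] unchanged in both environments, so [t] cannot be basic with [d] derived before the ACC suffix.
So /d/ is underlying, and a rule of word-final obstruent devoicing — voiced obstruents become voiceless word-finally — gives [t].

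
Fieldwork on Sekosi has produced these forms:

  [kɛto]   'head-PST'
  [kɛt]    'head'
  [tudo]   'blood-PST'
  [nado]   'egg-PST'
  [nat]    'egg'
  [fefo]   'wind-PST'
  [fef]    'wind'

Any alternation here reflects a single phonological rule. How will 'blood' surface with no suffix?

The root 'egg' surfaces as [nado] and [nat], with a stem-final [d] ~ [t] alternation.
The stem 'head' ([kɛto], [kɛt]) shows [t] unchanged in both environments, so [t] cannot be basic with [d] derived before the PST suffix.
The underlying segment must be /d/; voiced obstruents become voiceless word-finally, yielding [t] there.
From [tudo] the stem 'blood' is /tud/; word-finally this yields [tut].

[tut]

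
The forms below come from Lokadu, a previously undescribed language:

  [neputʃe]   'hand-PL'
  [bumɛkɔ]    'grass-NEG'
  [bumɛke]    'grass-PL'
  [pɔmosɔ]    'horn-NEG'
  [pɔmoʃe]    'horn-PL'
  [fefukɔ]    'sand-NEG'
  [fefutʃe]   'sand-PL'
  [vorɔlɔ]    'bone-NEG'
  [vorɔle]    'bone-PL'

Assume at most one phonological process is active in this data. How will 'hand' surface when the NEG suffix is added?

In [fefukɔ] and [fefutʃe] the final segment of 'sand' alternates: [k] ~ [tʃ].
Compare 'grass', with invariant [k] in [bumɛkɔ] and [bumɛke]: an analysis with underlying /k/ and a rule producing [tʃ] before the PL suffix would wrongly predict alternation here too.
Therefore /tʃ/ is basic and [k] is derived by depalatalization (palato-alveolar /tʃ/ and /ʃ/ become [k] and [s] when no front vowel follows).
The one attested form of 'hand', [neputʃe], shows underlying /neputʃ/. Applying the same rule when no front vowel follows gives [nepukɔ].

[nepukɔ]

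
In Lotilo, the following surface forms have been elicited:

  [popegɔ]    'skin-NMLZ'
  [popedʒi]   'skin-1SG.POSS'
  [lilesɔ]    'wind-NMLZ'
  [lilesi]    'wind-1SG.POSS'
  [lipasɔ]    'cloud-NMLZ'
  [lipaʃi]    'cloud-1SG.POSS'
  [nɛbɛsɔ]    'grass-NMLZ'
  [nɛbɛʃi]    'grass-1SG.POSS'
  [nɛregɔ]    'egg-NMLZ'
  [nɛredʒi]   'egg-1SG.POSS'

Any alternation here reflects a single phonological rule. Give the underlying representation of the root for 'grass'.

/nɛbɛʃ/

'grass' shows [s] ~ [ʃ] at the end of the stem ([nɛbɛsɔ] vs [nɛbɛʃi]).
But 'wind' keeps [s] in both environments ([lilesɔ], [lilesi]), so there is no rule changing /s/ to [ʃ] before the 1SG.POSS suffix.
Therefore /ʃ/ is basic and [s] is derived by depalatalization (palato-alveolar /dʒ/ and /ʃ/ become [g] and [s] when no front vowel follows).
The underlying form of 'grass' is therefore /nɛbɛʃ/.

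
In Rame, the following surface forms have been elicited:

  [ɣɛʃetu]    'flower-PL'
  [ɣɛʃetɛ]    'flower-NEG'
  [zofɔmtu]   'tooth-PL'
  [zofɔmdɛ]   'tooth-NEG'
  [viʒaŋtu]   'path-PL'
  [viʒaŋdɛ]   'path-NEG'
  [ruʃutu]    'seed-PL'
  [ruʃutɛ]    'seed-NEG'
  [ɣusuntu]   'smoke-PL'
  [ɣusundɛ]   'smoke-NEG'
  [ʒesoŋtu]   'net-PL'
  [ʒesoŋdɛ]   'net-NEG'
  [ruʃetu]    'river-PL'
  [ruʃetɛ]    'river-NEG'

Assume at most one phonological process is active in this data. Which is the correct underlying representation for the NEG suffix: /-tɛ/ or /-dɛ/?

/-dɛ/

The NEG morpheme has two allomorphs, [-dɛ] and [-tɛ].
By contrast the PL suffix keeps its initial [t] throughout — that segment must be underlying.
So the underlying form is /-dɛ/, and voiced stops become voiceless after a vowel.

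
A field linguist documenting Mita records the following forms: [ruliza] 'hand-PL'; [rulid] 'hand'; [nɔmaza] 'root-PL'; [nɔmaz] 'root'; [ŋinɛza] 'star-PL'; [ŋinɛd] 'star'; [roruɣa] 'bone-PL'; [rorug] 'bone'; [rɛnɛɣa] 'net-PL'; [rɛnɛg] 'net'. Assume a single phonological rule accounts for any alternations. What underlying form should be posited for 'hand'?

'hand' shows [z] ~ [d] at the end of the stem ([ruliza] vs [rulid]).
The stem 'root' ([nɔmaza], [nɔmaz]) shows [z] unchanged in both environments, so [z] cannot be basic with [d] derived in isolation.
The underlying segment must be /d/; voiced stops become fricatives between vowels, yielding [z] there.

/rulid/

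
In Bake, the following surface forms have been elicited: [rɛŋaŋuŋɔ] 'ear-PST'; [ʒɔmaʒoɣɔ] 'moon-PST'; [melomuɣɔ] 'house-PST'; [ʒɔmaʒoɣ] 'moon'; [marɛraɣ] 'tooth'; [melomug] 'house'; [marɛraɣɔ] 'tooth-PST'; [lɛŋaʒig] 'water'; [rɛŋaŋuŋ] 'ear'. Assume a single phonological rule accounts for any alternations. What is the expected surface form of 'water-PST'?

The stem for 'house' ends in [ɣ] in [melomuɣɔ] but [g] in [melomug].
Compare 'moon', with invariant [ɣ] in [ʒɔmaʒoɣɔ] and [ʒɔmaʒoɣ]: an analysis with underlying /ɣ/ and a rule producing [g] in isolation would wrongly predict alternation here too.
Therefore /g/ is basic and [ɣ] is derived by intervocalic spirantization (voiced stops become fricatives between vowels).
The one attested form of 'water', [lɛŋaʒig], shows underlying /lɛŋaʒig/. Applying the same rule between vowels gives [lɛŋaʒiɣɔ].

[lɛŋaʒiɣɔ]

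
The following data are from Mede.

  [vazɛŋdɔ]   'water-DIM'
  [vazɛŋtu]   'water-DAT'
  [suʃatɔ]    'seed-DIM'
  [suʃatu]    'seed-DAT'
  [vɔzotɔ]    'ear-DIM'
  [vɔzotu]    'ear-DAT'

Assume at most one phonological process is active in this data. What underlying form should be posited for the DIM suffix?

/-dɔ/

The DIM suffix surfaces as [-dɔ] and [-tɔ], depending on the final segment of the stem.
By contrast the DAT suffix keeps its initial [t] throughout — that segment must be underlying.
So the underlying form is /-dɔ/, and voiced stops become voiceless after a vowel.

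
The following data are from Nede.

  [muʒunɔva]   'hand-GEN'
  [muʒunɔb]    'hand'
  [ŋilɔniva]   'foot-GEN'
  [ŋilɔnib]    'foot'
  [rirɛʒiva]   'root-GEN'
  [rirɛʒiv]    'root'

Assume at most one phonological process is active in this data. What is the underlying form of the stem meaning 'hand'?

'hand' shows [v] ~ [b] at the end of the stem ([muʒunɔva] vs [muʒunɔb]).
Compare 'root', with invariant [v] in [rirɛʒiva] and [rirɛʒiv]: an analysis with underlying /v/ and a rule producing [b] in isolation would wrongly predict alternation here too.
So /b/ is underlying, and a rule of intervocalic spirantization — voiced stops become fricatives between vowels — gives [v].

/muʒunɔb/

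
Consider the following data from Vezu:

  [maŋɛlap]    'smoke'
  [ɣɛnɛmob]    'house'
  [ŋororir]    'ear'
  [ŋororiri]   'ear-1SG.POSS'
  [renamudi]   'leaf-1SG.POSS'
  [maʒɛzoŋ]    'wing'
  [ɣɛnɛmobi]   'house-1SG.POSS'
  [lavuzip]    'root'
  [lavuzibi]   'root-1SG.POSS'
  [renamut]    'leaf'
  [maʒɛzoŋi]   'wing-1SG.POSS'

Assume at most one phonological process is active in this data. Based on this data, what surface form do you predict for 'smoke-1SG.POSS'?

[maŋɛlabi]

The stem for 'root' ends in [b] in [lavuzibi] but [p] in [lavuzip].
The stem 'house' ([ɣɛnɛmobi], [ɣɛnɛmob]) shows [b] unchanged in both environments, so [b] cannot be basic with [p] derived in isolation.
The underlying segment must be /p/; voiceless stops become voiced between vowels, yielding [b] there.
The one attested form of 'smoke', [maŋɛlap], shows underlying /maŋɛlap/. Applying the same rule between vowels gives [maŋɛlabi].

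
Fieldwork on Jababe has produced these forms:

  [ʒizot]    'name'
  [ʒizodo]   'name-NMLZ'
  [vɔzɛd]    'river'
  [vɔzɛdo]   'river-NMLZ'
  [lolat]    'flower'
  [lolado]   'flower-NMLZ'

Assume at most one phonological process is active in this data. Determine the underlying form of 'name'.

'name' shows [t] ~ [d] at the end of the stem ([ʒizot] vs [ʒizodo]).
But 'river' keeps [d] in both environments ([vɔzɛd], [vɔzɛdo]), so there is no rule changing /d/ to [t] in isolation.
So /t/ is underlying, and a rule of intervocalic voicing — voiceless stops become voiced between vowels — gives [d].

/ʒizot/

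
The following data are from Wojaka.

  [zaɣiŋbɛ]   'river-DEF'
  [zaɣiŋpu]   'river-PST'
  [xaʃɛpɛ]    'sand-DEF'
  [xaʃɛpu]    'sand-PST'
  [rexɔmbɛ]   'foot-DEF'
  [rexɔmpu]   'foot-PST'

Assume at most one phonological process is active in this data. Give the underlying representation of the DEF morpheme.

/-bɛ/

The DEF morpheme has two allomorphs, [-bɛ] and [-pɛ].
By contrast the PST suffix keeps its initial [p] throughout — that segment must be underlying.
So the underlying form is /-bɛ/, and voiced stops become voiceless after a vowel.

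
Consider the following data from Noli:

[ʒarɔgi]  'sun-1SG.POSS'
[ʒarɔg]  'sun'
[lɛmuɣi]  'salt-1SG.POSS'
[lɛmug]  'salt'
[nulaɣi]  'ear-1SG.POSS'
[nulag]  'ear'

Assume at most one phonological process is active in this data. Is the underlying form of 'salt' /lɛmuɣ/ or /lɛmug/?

/lɛmuɣ/

'salt' shows [ɣ] ~ [g] at the end of the stem ([lɛmuɣi] vs [lɛmug]).
But 'sun' keeps [g] in both environments ([ʒarɔgi], [ʒarɔg]), so there is no rule changing /g/ to [ɣ] before the 1SG.POSS suffix.
Therefore /ɣ/ is basic and [g] is derived by word-final hardening (voiced fricatives become stops word-finally).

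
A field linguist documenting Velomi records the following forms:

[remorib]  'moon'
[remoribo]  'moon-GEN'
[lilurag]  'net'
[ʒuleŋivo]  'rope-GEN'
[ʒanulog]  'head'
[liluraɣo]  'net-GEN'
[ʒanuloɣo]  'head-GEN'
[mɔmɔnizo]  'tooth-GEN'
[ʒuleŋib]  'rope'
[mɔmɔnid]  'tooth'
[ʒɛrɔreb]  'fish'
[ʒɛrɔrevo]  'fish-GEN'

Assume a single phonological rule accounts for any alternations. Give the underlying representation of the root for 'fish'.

In [ʒɛrɔreb] and [ʒɛrɔrevo] the final segment of 'fish' alternates: [b] ~ [v].
The stem 'moon' ([remorib], [remoribo]) shows [b] unchanged in both environments, so [b] cannot be basic with [v] derived before the GEN suffix.
The underlying segment must be /v/; voiced fricatives become stops word-finally, yielding [b] there.
Hence 'fish' is /ʒɛrɔrev/ underlyingly.

/ʒɛrɔrev/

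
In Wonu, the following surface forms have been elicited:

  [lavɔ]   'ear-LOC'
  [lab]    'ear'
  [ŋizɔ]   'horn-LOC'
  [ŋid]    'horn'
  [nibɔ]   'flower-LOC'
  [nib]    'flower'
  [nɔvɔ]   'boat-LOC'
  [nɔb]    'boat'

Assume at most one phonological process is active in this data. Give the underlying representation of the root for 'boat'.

The root 'boat' surfaces as [nɔvɔ] and [nɔb], with a stem-final [v] ~ [b] alternation.
But 'flower' keeps [b] in both environments ([nibɔ], [nib]), so there is no rule changing /b/ to [v] before the LOC suffix.
The underlying segment must be /v/; voiced fricatives become stops word-finally, yielding [b] there.

/nɔv/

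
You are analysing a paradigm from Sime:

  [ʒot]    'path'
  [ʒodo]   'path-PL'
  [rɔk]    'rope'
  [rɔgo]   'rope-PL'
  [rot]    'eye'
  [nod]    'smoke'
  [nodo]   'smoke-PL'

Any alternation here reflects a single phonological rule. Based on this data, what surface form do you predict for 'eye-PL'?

The stem for 'path' ends in [t] in [ʒot] but [d] in [ʒodo].
If /d/ were underlying and a rule turned it into [t] in isolation, 'smoke' would also alternate; but it has [d] in both [nod] and [nodo].
So /t/ is underlying, and a rule of intervocalic voicing — voiceless stops become voiced between vowels — gives [d].
From [rot] the stem 'eye' is /rot/; between vowels this yields [rodo].

[rodo]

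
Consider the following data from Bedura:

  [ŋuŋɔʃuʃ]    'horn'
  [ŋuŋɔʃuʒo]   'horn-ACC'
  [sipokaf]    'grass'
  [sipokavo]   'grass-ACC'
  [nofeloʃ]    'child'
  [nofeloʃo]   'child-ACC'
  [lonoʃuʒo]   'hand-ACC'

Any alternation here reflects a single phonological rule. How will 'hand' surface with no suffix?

In [ŋuŋɔʃuʃ] and [ŋuŋɔʃuʒo] the final segment of 'horn' alternates: [ʃ] ~ [ʒ].
The stem 'child' ([nofeloʃ], [nofeloʃo]) shows [ʃ] unchanged in both environments, so [ʃ] cannot be basic with [ʒ] derived before the ACC suffix.
The underlying segment must be /ʒ/; voiced obstruents become voiceless word-finally, yielding [ʃ] there.
From [lonoʃuʒo] the stem 'hand' is /lonoʃuʒ/; word-finally this yields [lonoʃuʃ].

[lonoʃuʃ]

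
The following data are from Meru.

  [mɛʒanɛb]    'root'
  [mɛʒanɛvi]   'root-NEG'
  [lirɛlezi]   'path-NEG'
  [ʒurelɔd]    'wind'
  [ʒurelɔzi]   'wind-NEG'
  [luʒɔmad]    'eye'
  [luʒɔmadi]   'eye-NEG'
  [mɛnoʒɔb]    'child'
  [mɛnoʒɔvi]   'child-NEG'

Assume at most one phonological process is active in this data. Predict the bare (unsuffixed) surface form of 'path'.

[lirɛled]

In [ʒurelɔd] and [ʒurelɔzi] the final segment of 'wind' alternates: [d] ~ [z].
If /d/ were underlying and a rule turned it into [z] before the NEG suffix, 'eye' would also alternate; but it has [d] in both [luʒɔmad] and [luʒɔmadi].
The underlying segment must be /z/; voiced fricatives become stops word-finally, yielding [d] there.
From [lirɛlezi] the stem 'path' is /lirɛlez/; word-finally this yields [lirɛled].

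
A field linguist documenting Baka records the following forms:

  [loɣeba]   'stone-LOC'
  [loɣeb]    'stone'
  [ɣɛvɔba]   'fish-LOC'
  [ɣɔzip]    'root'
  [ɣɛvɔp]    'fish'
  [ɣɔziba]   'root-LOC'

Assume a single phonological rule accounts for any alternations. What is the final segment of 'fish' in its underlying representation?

The root 'fish' surfaces as [ɣɛvɔp] and [ɣɛvɔba], with a stem-final [p] ~ [b] alternation.
Compare 'stone', with invariant [b] in [loɣeb] and [loɣeba]: an analysis with underlying /b/ and a rule producing [p] in isolation would wrongly predict alternation here too.
Therefore /p/ is basic and [b] is derived by intervocalic voicing (voiceless stops become voiced between vowels).

/p/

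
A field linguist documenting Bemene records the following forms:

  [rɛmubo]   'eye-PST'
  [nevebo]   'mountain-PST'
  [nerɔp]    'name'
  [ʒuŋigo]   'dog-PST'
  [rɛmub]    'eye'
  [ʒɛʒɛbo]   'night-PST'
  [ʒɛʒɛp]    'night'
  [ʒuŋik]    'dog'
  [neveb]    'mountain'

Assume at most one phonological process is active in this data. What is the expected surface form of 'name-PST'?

[nerɔbo]

The stem for 'night' ends in [b] in [ʒɛʒɛbo] but [p] in [ʒɛʒɛp].
If /b/ were underlying and a rule turned it into [p] in isolation, 'eye' would also alternate; but it has [b] in both [rɛmubo] and [rɛmub].
The alternation reflects intervocalic voicing: voiceless stops become voiced between vowels. /p/ is underlying.
The one attested form of 'name', [nerɔp], shows underlying /nerɔp/. Applying the same rule between vowels gives [nerɔbo].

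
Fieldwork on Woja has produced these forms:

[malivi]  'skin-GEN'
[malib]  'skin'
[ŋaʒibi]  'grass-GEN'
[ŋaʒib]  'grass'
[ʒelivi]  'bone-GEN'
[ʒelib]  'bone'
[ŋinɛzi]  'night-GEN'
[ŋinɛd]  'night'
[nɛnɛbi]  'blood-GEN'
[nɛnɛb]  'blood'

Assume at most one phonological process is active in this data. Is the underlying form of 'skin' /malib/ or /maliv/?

'skin' shows [v] ~ [b] at the end of the stem ([malivi] vs [malib]).
If /b/ were underlying and a rule turned it into [v] before the GEN suffix, 'grass' would also alternate; but it has [b] in both [ŋaʒibi] and [ŋaʒib].
The alternation reflects word-final hardening: voiced fricatives become stops word-finally. /v/ is underlying.

/maliv/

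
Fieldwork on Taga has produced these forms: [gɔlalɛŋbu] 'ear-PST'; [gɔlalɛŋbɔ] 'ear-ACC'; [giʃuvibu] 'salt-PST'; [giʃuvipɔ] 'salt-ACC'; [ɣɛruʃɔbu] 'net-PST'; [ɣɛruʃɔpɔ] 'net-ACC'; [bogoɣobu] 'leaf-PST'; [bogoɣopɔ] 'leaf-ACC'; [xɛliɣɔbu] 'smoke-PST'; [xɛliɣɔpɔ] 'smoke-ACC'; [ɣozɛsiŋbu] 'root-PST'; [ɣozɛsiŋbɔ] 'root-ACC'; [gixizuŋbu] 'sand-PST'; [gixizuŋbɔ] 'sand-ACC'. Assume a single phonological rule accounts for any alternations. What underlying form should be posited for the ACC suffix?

/-pɔ/

The ACC suffix surfaces as [-bɔ] and [-pɔ], depending on the final segment of the stem.
The PST suffix, which begins with [b], is invariant after every stem; so [b] is not altered by any rule here.
So the underlying form is /-pɔ/, and voiceless stops become voiced after a nasal.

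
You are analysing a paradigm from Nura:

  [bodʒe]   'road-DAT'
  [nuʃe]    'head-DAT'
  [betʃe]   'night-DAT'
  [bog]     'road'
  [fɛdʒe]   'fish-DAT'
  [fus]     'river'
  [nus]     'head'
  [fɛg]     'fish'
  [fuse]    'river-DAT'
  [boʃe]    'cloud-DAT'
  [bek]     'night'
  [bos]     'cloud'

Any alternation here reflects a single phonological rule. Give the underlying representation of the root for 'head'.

The stem for 'head' ends in [ʃ] in [nuʃe] but [s] in [nus].
If /s/ were underlying and a rule turned it into [ʃ] before the DAT suffix, 'river' would also alternate; but it has [s] in both [fuse] and [fus].
The alternation reflects depalatalization: palato-alveolar /tʃ/, /dʒ/ and /ʃ/ become [k], [g] and [s] when no front vowel follows. /ʃ/ is underlying.
So 'head' = /nuʃ/.

/nuʃ/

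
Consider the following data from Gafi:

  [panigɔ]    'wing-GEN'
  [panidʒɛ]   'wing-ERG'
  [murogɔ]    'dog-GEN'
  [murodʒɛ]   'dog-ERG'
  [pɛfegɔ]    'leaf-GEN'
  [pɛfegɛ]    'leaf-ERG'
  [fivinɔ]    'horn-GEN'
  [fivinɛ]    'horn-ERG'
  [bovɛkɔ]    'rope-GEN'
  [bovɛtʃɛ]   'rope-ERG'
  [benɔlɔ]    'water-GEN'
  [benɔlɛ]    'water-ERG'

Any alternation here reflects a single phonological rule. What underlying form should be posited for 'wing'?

The stem for 'wing' ends in [g] in [panigɔ] but [dʒ] in [panidʒɛ].
The stem 'leaf' ([pɛfegɔ], [pɛfegɛ]) shows [g] unchanged in both environments, so [g] cannot be basic with [dʒ] derived before the ERG suffix.
The alternation reflects depalatalization: palato-alveolar /tʃ/ and /dʒ/ become [k] and [g] when no front vowel follows. /dʒ/ is underlying.
Hence 'wing' is /panidʒ/ underlyingly.

/panidʒ/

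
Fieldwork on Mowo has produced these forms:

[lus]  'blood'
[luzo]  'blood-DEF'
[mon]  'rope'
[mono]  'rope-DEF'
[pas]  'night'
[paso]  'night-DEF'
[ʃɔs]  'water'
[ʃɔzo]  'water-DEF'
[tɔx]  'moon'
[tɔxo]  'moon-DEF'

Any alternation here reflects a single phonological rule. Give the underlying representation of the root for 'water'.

/ʃɔz/

'water' shows [s] ~ [z] at the end of the stem ([ʃɔs] vs [ʃɔzo]).
But 'night' keeps [s] in both environments ([pas], [paso]), so there is no rule changing /s/ to [z] before the DEF suffix.
The alternation reflects word-final obstruent devoicing: voiced obstruents become voiceless word-finally. /z/ is underlying.
Hence 'water' is /ʃɔz/ underlyingly.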